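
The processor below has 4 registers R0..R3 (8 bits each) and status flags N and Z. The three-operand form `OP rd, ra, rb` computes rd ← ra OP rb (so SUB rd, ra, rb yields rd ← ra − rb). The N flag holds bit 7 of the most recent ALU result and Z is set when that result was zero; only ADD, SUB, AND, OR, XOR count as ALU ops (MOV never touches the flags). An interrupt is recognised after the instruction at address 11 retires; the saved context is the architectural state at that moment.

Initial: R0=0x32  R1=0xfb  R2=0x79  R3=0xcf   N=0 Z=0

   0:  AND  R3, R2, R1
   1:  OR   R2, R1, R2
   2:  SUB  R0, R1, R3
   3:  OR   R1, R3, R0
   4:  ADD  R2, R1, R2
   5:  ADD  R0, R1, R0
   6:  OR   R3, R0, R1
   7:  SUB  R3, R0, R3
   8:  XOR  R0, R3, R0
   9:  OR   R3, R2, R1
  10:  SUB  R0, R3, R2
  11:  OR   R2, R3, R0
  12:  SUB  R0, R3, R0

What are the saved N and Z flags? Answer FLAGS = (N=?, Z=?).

FLAGS = (N=1, Z=0)

after  0: R0=0x32 R1=0xfb R2=0x79 R3=0x79  N=0 Z=0
after  1: R0=0x32 R1=0xfb R2=0xfb R3=0x79  N=1 Z=0
after  2: R0=0x82 R1=0xfb R2=0xfb R3=0x79  N=1 Z=0
after  3: R0=0x82 R1=0xfb R2=0xfb R3=0x79  N=1 Z=0
after  4: R0=0x82 R1=0xfb R2=0xf6 R3=0x79  N=1 Z=0
after  5: R0=0x7d R1=0xfb R2=0xf6 R3=0x79  N=0 Z=0
after  6: R0=0x7d R1=0xfb R2=0xf6 R3=0xff  N=1 Z=0
after  7: R0=0x7d R1=0xfb R2=0xf6 R3=0x7e  N=0 Z=0
after  8: R0=0x03 R1=0xfb R2=0xf6 R3=0x7e  N=0 Z=0
after  9: R0=0x03 R1=0xfb R2=0xf6 R3=0xff  N=1 Z=0
after 10: R0=0x09 R1=0xfb R2=0xf6 R3=0xff  N=0 Z=0
after 11: R0=0x09 R1=0xfb R2=0xff R3=0xff  N=1 Z=0
-- IRQ taken; context saved, return-PC = 12 --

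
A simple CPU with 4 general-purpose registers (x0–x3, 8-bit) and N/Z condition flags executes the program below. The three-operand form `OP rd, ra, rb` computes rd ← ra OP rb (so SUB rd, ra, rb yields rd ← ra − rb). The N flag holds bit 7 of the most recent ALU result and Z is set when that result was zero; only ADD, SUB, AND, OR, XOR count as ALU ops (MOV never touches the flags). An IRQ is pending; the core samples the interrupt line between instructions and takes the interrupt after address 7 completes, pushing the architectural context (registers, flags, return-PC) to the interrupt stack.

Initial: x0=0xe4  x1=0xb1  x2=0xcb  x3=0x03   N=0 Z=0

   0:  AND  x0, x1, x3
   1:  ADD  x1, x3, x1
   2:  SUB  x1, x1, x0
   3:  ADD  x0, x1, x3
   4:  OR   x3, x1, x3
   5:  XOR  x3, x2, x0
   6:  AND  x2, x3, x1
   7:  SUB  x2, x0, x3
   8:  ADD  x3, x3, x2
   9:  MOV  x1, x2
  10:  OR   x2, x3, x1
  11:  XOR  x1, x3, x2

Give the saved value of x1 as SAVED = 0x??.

SAVED = 0xb3

after  0: x0=0x01 x1=0xb1 x2=0xcb x3=0x03  N=0 Z=0
after  1: x0=0x01 x1=0xb4 x2=0xcb x3=0x03  N=1 Z=0
after  2: x0=0x01 x1=0xb3 x2=0xcb x3=0x03  N=1 Z=0
after  3: x0=0xb6 x1=0xb3 x2=0xcb x3=0x03  N=1 Z=0
after  4: x0=0xb6 x1=0xb3 x2=0xcb x3=0xb3  N=1 Z=0
after  5: x0=0xb6 x1=0xb3 x2=0xcb x3=0x7d  N=0 Z=0
after  6: x0=0xb6 x1=0xb3 x2=0x31 x3=0x7d  N=0 Z=0
after  7: x0=0xb6 x1=0xb3 x2=0x39 x3=0x7d  N=0 Z=0
-- IRQ taken; context saved, return-PC = 8 --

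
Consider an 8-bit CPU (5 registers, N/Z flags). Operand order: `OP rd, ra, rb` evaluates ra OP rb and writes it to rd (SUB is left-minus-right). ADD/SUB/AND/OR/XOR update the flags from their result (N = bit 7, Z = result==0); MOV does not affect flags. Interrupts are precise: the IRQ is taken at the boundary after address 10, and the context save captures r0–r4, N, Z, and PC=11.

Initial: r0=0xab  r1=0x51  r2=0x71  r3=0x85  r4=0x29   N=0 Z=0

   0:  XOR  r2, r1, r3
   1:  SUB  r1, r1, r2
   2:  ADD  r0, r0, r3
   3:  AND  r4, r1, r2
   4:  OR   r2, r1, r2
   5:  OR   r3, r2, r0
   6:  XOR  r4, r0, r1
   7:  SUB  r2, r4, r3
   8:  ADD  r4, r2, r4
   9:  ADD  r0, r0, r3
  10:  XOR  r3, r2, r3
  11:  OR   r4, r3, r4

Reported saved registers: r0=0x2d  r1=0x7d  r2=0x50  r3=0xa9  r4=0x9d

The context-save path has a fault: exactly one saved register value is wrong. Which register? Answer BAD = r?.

BAD = r3

after  0: r0=0xab r1=0x51 r2=0xd4 r3=0x85 r4=0x29  N=1 Z=0
after  1: r0=0xab r1=0x7d r2=0xd4 r3=0x85 r4=0x29  N=0 Z=0
after  2: r0=0x30 r1=0x7d r2=0xd4 r3=0x85 r4=0x29  N=0 Z=0
after  3: r0=0x30 r1=0x7d r2=0xd4 r3=0x85 r4=0x54  N=0 Z=0
after  4: r0=0x30 r1=0x7d r2=0xfd r3=0x85 r4=0x54  N=1 Z=0
after  5: r0=0x30 r1=0x7d r2=0xfd r3=0xfd r4=0x54  N=1 Z=0
after  6: r0=0x30 r1=0x7d r2=0xfd r3=0xfd r4=0x4d  N=0 Z=0
after  7: r0=0x30 r1=0x7d r2=0x50 r3=0xfd r4=0x4d  N=0 Z=0
after  8: r0=0x30 r1=0x7d r2=0x50 r3=0xfd r4=0x9d  N=1 Z=0
after  9: r0=0x2d r1=0x7d r2=0x50 r3=0xfd r4=0x9d  N=0 Z=0
after 10: r0=0x2d r1=0x7d r2=0x50 r3=0xad r4=0x9d  N=1 Z=0
-- IRQ taken; context saved, return-PC = 11 --
mismatch: r3: reported 0xa9 vs actual 0xad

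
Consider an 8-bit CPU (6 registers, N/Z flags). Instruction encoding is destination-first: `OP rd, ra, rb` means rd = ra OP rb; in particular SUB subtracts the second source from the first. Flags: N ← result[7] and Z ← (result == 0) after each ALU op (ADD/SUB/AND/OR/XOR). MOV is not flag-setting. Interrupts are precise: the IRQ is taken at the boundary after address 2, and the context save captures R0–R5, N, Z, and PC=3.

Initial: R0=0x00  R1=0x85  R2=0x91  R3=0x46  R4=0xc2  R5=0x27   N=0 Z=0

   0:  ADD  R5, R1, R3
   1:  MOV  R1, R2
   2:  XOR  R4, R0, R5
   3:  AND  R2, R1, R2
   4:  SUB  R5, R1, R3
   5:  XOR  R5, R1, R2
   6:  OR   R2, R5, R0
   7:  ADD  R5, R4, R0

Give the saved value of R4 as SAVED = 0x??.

SAVED = 0xcb

after  0: R0=0x00 R1=0x85 R2=0x91 R3=0x46 R4=0xc2 R5=0xcb  N=1 Z=0
after  1: R0=0x00 R1=0x91 R2=0x91 R3=0x46 R4=0xc2 R5=0xcb  N=1 Z=0
after  2: R0=0x00 R1=0x91 R2=0x91 R3=0x46 R4=0xcb R5=0xcb  N=1 Z=0
-- IRQ taken; context saved, return-PC = 3 --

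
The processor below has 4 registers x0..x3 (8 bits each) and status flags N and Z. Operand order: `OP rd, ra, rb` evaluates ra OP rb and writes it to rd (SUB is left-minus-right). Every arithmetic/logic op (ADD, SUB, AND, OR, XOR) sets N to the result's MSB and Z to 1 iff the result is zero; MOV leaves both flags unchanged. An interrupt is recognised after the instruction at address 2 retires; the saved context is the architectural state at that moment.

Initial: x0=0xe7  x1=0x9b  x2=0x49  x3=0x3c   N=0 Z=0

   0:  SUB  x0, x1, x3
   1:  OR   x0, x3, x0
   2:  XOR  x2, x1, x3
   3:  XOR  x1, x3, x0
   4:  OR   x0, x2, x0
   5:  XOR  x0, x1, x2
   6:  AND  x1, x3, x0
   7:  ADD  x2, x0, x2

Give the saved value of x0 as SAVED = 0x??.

after  0: x0=0x5f x1=0x9b x2=0x49 x3=0x3c  N=0 Z=0
after  1: x0=0x7f x1=0x9b x2=0x49 x3=0x3c  N=0 Z=0
after  2: x0=0x7f x1=0x9b x2=0xa7 x3=0x3c  N=1 Z=0
-- IRQ taken; context saved, return-PC = 3 --

SAVED = 0x7f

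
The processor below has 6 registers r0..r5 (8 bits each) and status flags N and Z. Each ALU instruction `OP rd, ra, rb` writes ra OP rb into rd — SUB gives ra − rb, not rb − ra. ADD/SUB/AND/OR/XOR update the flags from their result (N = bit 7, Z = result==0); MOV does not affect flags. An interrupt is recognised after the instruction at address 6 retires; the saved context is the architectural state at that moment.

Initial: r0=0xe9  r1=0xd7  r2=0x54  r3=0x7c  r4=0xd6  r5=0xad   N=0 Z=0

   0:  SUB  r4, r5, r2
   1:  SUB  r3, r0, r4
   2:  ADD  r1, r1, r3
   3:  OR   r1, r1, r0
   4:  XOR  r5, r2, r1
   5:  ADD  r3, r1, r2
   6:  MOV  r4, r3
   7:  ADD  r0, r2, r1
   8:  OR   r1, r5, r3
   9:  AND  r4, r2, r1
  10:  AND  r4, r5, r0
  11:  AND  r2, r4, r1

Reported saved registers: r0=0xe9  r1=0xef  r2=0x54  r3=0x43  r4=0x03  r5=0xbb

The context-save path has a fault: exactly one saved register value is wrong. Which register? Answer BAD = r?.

BAD = r4

after  0: r0=0xe9 r1=0xd7 r2=0x54 r3=0x7c r4=0x59 r5=0xad  N=0 Z=0
after  1: r0=0xe9 r1=0xd7 r2=0x54 r3=0x90 r4=0x59 r5=0xad  N=1 Z=0
after  2: r0=0xe9 r1=0x67 r2=0x54 r3=0x90 r4=0x59 r5=0xad  N=0 Z=0
after  3: r0=0xe9 r1=0xef r2=0x54 r3=0x90 r4=0x59 r5=0xad  N=1 Z=0
after  4: r0=0xe9 r1=0xef r2=0x54 r3=0x90 r4=0x59 r5=0xbb  N=1 Z=0
after  5: r0=0xe9 r1=0xef r2=0x54 r3=0x43 r4=0x59 r5=0xbb  N=0 Z=0
after  6: r0=0xe9 r1=0xef r2=0x54 r3=0x43 r4=0x43 r5=0xbb  N=0 Z=0
-- IRQ taken; context saved, return-PC = 7 --
mismatch: r4: reported 0x03 vs actual 0x43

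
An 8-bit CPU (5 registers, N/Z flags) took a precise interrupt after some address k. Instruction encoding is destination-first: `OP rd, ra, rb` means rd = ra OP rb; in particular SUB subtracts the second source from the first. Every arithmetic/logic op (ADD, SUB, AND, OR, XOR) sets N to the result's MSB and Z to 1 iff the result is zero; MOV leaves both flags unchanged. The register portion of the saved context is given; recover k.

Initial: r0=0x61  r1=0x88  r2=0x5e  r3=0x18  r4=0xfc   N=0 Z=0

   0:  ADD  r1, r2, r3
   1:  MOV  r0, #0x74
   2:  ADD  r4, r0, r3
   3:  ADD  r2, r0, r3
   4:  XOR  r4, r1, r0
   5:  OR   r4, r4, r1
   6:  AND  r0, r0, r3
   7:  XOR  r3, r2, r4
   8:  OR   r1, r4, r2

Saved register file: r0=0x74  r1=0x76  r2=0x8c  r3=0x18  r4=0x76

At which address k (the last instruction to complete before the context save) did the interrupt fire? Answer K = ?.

K = 5

after  0: r0=0x61 r1=0x76 r2=0x5e r3=0x18 r4=0xfc  N=0 Z=0
after  1: r0=0x74 r1=0x76 r2=0x5e r3=0x18 r4=0xfc  N=0 Z=0
after  2: r0=0x74 r1=0x76 r2=0x5e r3=0x18 r4=0x8c  N=1 Z=0
after  3: r0=0x74 r1=0x76 r2=0x8c r3=0x18 r4=0x8c  N=1 Z=0
after  4: r0=0x74 r1=0x76 r2=0x8c r3=0x18 r4=0x02  N=0 Z=0
after  5: r0=0x74 r1=0x76 r2=0x8c r3=0x18 r4=0x76  N=0 Z=0
-- IRQ taken; context saved, return-PC = 6 --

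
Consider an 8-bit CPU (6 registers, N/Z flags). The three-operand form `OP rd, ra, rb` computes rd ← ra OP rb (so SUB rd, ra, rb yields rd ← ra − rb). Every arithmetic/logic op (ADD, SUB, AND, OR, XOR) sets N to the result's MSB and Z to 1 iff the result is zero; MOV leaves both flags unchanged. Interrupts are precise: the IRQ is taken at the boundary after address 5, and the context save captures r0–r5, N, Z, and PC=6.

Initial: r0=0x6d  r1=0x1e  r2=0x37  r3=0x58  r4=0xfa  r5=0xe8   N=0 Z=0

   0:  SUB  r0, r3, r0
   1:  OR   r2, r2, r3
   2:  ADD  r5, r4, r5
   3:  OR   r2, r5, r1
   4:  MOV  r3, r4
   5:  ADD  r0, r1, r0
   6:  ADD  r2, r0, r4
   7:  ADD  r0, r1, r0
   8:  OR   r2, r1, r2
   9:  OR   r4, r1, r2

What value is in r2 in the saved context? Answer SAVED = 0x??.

SAVED = 0xfe

after  0: r0=0xeb r1=0x1e r2=0x37 r3=0x58 r4=0xfa r5=0xe8  N=1 Z=0
after  1: r0=0xeb r1=0x1e r2=0x7f r3=0x58 r4=0xfa r5=0xe8  N=0 Z=0
after  2: r0=0xeb r1=0x1e r2=0x7f r3=0x58 r4=0xfa r5=0xe2  N=1 Z=0
after  3: r0=0xeb r1=0x1e r2=0xfe r3=0x58 r4=0xfa r5=0xe2  N=1 Z=0
after  4: r0=0xeb r1=0x1e r2=0xfe r3=0xfa r4=0xfa r5=0xe2  N=1 Z=0
after  5: r0=0x09 r1=0x1e r2=0xfe r3=0xfa r4=0xfa r5=0xe2  N=0 Z=0
-- IRQ taken; context saved, return-PC = 6 --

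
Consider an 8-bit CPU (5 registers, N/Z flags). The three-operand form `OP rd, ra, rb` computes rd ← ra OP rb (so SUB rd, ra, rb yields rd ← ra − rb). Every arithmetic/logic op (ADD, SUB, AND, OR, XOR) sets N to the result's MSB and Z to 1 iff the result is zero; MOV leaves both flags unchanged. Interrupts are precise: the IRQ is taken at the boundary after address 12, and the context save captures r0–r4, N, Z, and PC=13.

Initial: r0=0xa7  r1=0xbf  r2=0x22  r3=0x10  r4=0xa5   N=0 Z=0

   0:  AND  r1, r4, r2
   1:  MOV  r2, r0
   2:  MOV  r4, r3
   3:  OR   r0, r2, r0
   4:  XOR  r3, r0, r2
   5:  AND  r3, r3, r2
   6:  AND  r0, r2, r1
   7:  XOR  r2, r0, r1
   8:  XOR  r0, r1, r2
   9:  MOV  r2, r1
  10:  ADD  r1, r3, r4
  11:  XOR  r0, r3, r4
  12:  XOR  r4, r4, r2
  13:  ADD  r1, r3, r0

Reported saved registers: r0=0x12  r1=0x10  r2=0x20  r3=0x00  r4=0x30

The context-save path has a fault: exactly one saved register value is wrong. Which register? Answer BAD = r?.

after  0: r0=0xa7 r1=0x20 r2=0x22 r3=0x10 r4=0xa5  N=0 Z=0
after  1: r0=0xa7 r1=0x20 r2=0xa7 r3=0x10 r4=0xa5  N=0 Z=0
after  2: r0=0xa7 r1=0x20 r2=0xa7 r3=0x10 r4=0x10  N=0 Z=0
after  3: r0=0xa7 r1=0x20 r2=0xa7 r3=0x10 r4=0x10  N=1 Z=0
after  4: r0=0xa7 r1=0x20 r2=0xa7 r3=0x00 r4=0x10  N=0 Z=1
after  5: r0=0xa7 r1=0x20 r2=0xa7 r3=0x00 r4=0x10  N=0 Z=1
after  6: r0=0x20 r1=0x20 r2=0xa7 r3=0x00 r4=0x10  N=0 Z=0
after  7: r0=0x20 r1=0x20 r2=0x00 r3=0x00 r4=0x10  N=0 Z=1
after  8: r0=0x20 r1=0x20 r2=0x00 r3=0x00 r4=0x10  N=0 Z=0
after  9: r0=0x20 r1=0x20 r2=0x20 r3=0x00 r4=0x10  N=0 Z=0
after 10: r0=0x20 r1=0x10 r2=0x20 r3=0x00 r4=0x10  N=0 Z=0
after 11: r0=0x10 r1=0x10 r2=0x20 r3=0x00 r4=0x10  N=0 Z=0
after 12: r0=0x10 r1=0x10 r2=0x20 r3=0x00 r4=0x30  N=0 Z=0
-- IRQ taken; context saved, return-PC = 13 --
mismatch: r0: reported 0x12 vs actual 0x10

BAD = r0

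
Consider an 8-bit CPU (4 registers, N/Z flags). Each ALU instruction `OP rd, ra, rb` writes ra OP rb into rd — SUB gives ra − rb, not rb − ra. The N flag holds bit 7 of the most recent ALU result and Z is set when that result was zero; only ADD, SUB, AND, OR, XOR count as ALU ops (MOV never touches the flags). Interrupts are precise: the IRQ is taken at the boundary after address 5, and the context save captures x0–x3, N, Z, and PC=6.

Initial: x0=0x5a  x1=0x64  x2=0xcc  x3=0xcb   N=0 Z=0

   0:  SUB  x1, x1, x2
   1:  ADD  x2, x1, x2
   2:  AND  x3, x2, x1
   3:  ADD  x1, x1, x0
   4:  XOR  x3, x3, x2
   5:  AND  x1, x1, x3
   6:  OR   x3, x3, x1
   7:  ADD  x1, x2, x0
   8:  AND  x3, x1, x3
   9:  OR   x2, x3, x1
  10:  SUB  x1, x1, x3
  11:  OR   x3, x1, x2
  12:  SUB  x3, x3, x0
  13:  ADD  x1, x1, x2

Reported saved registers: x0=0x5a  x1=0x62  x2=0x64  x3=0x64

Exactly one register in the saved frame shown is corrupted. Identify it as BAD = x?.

BAD = x1

after  0: x0=0x5a x1=0x98 x2=0xcc x3=0xcb  N=1 Z=0
after  1: x0=0x5a x1=0x98 x2=0x64 x3=0xcb  N=0 Z=0
after  2: x0=0x5a x1=0x98 x2=0x64 x3=0x00  N=0 Z=1
after  3: x0=0x5a x1=0xf2 x2=0x64 x3=0x00  N=1 Z=0
after  4: x0=0x5a x1=0xf2 x2=0x64 x3=0x64  N=0 Z=0
after  5: x0=0x5a x1=0x60 x2=0x64 x3=0x64  N=0 Z=0
-- IRQ taken; context saved, return-PC = 6 --
mismatch: x1: reported 0x62 vs actual 0x60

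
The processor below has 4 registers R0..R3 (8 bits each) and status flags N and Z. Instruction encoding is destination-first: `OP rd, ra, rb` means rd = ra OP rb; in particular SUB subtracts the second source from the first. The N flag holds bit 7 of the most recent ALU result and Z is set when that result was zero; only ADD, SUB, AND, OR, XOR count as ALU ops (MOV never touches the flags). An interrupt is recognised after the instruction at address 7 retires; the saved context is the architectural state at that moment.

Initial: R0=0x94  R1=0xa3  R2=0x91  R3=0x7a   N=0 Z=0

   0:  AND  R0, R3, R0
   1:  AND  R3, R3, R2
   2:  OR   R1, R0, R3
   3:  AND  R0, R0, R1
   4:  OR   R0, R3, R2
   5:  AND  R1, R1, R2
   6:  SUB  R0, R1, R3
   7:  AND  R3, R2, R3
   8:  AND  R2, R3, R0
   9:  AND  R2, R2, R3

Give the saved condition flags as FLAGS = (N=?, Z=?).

FLAGS = (N=0, Z=0)

after  0: R0=0x10 R1=0xa3 R2=0x91 R3=0x7a  N=0 Z=0
after  1: R0=0x10 R1=0xa3 R2=0x91 R3=0x10  N=0 Z=0
after  2: R0=0x10 R1=0x10 R2=0x91 R3=0x10  N=0 Z=0
after  3: R0=0x10 R1=0x10 R2=0x91 R3=0x10  N=0 Z=0
after  4: R0=0x91 R1=0x10 R2=0x91 R3=0x10  N=1 Z=0
after  5: R0=0x91 R1=0x10 R2=0x91 R3=0x10  N=0 Z=0
after  6: R0=0x00 R1=0x10 R2=0x91 R3=0x10  N=0 Z=1
after  7: R0=0x00 R1=0x10 R2=0x91 R3=0x10  N=0 Z=0
-- IRQ taken; context saved, return-PC = 8 --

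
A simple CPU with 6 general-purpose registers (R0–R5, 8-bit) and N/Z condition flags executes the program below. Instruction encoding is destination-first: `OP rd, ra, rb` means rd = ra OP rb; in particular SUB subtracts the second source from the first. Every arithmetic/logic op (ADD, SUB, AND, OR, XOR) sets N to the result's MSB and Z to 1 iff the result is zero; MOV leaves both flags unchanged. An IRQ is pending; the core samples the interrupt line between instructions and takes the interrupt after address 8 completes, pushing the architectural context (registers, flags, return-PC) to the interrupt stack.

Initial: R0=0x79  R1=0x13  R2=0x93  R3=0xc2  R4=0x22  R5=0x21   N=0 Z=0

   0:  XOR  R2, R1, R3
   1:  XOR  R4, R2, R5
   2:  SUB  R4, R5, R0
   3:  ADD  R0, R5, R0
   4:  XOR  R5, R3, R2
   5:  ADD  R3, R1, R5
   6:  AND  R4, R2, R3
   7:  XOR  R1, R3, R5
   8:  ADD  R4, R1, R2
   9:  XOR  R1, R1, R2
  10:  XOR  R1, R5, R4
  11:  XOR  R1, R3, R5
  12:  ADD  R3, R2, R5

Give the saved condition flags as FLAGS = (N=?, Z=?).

after  0: R0=0x79 R1=0x13 R2=0xd1 R3=0xc2 R4=0x22 R5=0x21  N=1 Z=0
after  1: R0=0x79 R1=0x13 R2=0xd1 R3=0xc2 R4=0xf0 R5=0x21  N=1 Z=0
after  2: R0=0x79 R1=0x13 R2=0xd1 R3=0xc2 R4=0xa8 R5=0x21  N=1 Z=0
after  3: R0=0x9a R1=0x13 R2=0xd1 R3=0xc2 R4=0xa8 R5=0x21  N=1 Z=0
after  4: R0=0x9a R1=0x13 R2=0xd1 R3=0xc2 R4=0xa8 R5=0x13  N=0 Z=0
after  5: R0=0x9a R1=0x13 R2=0xd1 R3=0x26 R4=0xa8 R5=0x13  N=0 Z=0
after  6: R0=0x9a R1=0x13 R2=0xd1 R3=0x26 R4=0x00 R5=0x13  N=0 Z=1
after  7: R0=0x9a R1=0x35 R2=0xd1 R3=0x26 R4=0x00 R5=0x13  N=0 Z=0
after  8: R0=0x9a R1=0x35 R2=0xd1 R3=0x26 R4=0x06 R5=0x13  N=0 Z=0
-- IRQ taken; context saved, return-PC = 9 --

FLAGS = (N=0, Z=0)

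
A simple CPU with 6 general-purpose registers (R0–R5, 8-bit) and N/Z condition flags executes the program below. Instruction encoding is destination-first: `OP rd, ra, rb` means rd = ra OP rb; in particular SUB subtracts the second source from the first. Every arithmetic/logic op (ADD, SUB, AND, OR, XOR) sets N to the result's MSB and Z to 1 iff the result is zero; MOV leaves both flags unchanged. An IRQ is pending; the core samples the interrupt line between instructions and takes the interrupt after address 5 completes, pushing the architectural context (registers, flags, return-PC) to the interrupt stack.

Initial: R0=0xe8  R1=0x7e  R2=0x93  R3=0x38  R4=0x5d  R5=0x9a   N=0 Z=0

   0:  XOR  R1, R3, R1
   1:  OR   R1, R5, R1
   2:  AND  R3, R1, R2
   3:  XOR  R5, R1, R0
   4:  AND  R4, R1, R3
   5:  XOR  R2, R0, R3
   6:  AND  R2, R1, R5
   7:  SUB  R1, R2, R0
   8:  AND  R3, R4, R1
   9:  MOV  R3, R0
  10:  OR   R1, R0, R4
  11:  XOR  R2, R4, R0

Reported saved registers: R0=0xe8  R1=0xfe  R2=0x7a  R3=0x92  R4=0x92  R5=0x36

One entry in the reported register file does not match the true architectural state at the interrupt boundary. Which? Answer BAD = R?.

BAD = R1

after  0: R0=0xe8 R1=0x46 R2=0x93 R3=0x38 R4=0x5d R5=0x9a  N=0 Z=0
after  1: R0=0xe8 R1=0xde R2=0x93 R3=0x38 R4=0x5d R5=0x9a  N=1 Z=0
after  2: R0=0xe8 R1=0xde R2=0x93 R3=0x92 R4=0x5d R5=0x9a  N=1 Z=0
after  3: R0=0xe8 R1=0xde R2=0x93 R3=0x92 R4=0x5d R5=0x36  N=0 Z=0
after  4: R0=0xe8 R1=0xde R2=0x93 R3=0x92 R4=0x92 R5=0x36  N=1 Z=0
after  5: R0=0xe8 R1=0xde R2=0x7a R3=0x92 R4=0x92 R5=0x36  N=0 Z=0
-- IRQ taken; context saved, return-PC = 6 --
mismatch: R1: reported 0xfe vs actual 0xde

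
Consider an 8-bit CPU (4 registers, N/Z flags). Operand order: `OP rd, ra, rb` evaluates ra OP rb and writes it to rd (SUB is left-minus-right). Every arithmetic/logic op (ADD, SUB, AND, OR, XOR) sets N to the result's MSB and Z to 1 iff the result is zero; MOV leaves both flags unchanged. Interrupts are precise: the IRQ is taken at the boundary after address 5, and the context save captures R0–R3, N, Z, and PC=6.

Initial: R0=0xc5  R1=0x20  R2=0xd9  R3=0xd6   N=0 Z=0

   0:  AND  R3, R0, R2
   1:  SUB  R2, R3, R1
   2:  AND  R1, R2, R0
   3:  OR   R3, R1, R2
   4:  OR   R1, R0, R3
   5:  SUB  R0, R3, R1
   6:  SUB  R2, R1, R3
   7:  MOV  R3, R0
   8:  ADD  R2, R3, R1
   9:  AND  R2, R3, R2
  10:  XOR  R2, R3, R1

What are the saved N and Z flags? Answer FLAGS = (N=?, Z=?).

after  0: R0=0xc5 R1=0x20 R2=0xd9 R3=0xc1  N=1 Z=0
after  1: R0=0xc5 R1=0x20 R2=0xa1 R3=0xc1  N=1 Z=0
after  2: R0=0xc5 R1=0x81 R2=0xa1 R3=0xc1  N=1 Z=0
after  3: R0=0xc5 R1=0x81 R2=0xa1 R3=0xa1  N=1 Z=0
after  4: R0=0xc5 R1=0xe5 R2=0xa1 R3=0xa1  N=1 Z=0
after  5: R0=0xbc R1=0xe5 R2=0xa1 R3=0xa1  N=1 Z=0
-- IRQ taken; context saved, return-PC = 6 --

FLAGS = (N=1, Z=0)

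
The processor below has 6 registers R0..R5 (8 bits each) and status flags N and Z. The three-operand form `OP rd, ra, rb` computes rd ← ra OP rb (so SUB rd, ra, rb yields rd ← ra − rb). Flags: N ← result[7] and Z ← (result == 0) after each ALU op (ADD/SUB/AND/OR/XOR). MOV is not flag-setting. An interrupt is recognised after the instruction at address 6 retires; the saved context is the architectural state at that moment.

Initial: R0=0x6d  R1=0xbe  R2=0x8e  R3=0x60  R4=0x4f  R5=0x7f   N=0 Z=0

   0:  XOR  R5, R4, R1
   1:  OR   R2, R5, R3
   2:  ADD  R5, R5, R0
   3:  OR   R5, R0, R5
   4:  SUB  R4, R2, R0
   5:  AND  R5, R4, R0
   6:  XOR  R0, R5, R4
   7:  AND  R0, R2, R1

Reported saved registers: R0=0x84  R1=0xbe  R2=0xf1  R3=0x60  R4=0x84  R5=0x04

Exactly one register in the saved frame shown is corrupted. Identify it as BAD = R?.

BAD = R0

after  0: R0=0x6d R1=0xbe R2=0x8e R3=0x60 R4=0x4f R5=0xf1  N=1 Z=0
after  1: R0=0x6d R1=0xbe R2=0xf1 R3=0x60 R4=0x4f R5=0xf1  N=1 Z=0
after  2: R0=0x6d R1=0xbe R2=0xf1 R3=0x60 R4=0x4f R5=0x5e  N=0 Z=0
after  3: R0=0x6d R1=0xbe R2=0xf1 R3=0x60 R4=0x4f R5=0x7f  N=0 Z=0
after  4: R0=0x6d R1=0xbe R2=0xf1 R3=0x60 R4=0x84 R5=0x7f  N=1 Z=0
after  5: R0=0x6d R1=0xbe R2=0xf1 R3=0x60 R4=0x84 R5=0x04  N=0 Z=0
after  6: R0=0x80 R1=0xbe R2=0xf1 R3=0x60 R4=0x84 R5=0x04  N=1 Z=0
-- IRQ taken; context saved, return-PC = 7 --
mismatch: R0: reported 0x84 vs actual 0x80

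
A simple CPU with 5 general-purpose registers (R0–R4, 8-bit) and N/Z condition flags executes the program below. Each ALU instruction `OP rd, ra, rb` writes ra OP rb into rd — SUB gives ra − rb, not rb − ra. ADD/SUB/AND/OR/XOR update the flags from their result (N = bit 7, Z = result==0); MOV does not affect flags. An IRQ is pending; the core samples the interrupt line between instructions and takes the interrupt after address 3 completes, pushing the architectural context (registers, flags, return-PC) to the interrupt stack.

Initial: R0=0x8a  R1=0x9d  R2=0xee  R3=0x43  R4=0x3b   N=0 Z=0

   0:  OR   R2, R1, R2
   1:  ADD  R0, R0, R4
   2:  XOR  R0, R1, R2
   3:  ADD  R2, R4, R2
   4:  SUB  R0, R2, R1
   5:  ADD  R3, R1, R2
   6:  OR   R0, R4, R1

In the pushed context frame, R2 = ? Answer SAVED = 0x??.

SAVED = 0x3a

after  0: R0=0x8a R1=0x9d R2=0xff R3=0x43 R4=0x3b  N=1 Z=0
after  1: R0=0xc5 R1=0x9d R2=0xff R3=0x43 R4=0x3b  N=1 Z=0
after  2: R0=0x62 R1=0x9d R2=0xff R3=0x43 R4=0x3b  N=0 Z=0
after  3: R0=0x62 R1=0x9d R2=0x3a R3=0x43 R4=0x3b  N=0 Z=0
-- IRQ taken; context saved, return-PC = 4 --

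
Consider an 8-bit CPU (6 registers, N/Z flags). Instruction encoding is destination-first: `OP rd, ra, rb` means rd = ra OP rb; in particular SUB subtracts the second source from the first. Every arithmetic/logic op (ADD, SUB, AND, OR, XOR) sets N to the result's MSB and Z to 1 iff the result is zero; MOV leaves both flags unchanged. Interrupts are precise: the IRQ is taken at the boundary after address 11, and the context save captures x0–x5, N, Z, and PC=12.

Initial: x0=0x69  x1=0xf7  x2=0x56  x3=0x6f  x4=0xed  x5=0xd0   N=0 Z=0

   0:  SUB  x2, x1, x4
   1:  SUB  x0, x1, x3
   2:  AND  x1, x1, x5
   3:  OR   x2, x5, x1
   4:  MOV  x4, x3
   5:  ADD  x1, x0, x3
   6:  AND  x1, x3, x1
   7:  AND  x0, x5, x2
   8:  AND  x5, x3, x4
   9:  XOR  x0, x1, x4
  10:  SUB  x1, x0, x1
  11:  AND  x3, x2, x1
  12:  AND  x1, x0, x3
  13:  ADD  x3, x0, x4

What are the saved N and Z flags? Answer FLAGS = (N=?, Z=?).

after  0: x0=0x69 x1=0xf7 x2=0x0a x3=0x6f x4=0xed x5=0xd0  N=0 Z=0
after  1: x0=0x88 x1=0xf7 x2=0x0a x3=0x6f x4=0xed x5=0xd0  N=1 Z=0
after  2: x0=0x88 x1=0xd0 x2=0x0a x3=0x6f x4=0xed x5=0xd0  N=1 Z=0
after  3: x0=0x88 x1=0xd0 x2=0xd0 x3=0x6f x4=0xed x5=0xd0  N=1 Z=0
after  4: x0=0x88 x1=0xd0 x2=0xd0 x3=0x6f x4=0x6f x5=0xd0  N=1 Z=0
after  5: x0=0x88 x1=0xf7 x2=0xd0 x3=0x6f x4=0x6f x5=0xd0  N=1 Z=0
after  6: x0=0x88 x1=0x67 x2=0xd0 x3=0x6f x4=0x6f x5=0xd0  N=0 Z=0
after  7: x0=0xd0 x1=0x67 x2=0xd0 x3=0x6f x4=0x6f x5=0xd0  N=1 Z=0
after  8: x0=0xd0 x1=0x67 x2=0xd0 x3=0x6f x4=0x6f x5=0x6f  N=0 Z=0
after  9: x0=0x08 x1=0x67 x2=0xd0 x3=0x6f x4=0x6f x5=0x6f  N=0 Z=0
after 10: x0=0x08 x1=0xa1 x2=0xd0 x3=0x6f x4=0x6f x5=0x6f  N=1 Z=0
after 11: x0=0x08 x1=0xa1 x2=0xd0 x3=0x80 x4=0x6f x5=0x6f  N=1 Z=0
-- IRQ taken; context saved, return-PC = 12 --

FLAGS = (N=1, Z=0)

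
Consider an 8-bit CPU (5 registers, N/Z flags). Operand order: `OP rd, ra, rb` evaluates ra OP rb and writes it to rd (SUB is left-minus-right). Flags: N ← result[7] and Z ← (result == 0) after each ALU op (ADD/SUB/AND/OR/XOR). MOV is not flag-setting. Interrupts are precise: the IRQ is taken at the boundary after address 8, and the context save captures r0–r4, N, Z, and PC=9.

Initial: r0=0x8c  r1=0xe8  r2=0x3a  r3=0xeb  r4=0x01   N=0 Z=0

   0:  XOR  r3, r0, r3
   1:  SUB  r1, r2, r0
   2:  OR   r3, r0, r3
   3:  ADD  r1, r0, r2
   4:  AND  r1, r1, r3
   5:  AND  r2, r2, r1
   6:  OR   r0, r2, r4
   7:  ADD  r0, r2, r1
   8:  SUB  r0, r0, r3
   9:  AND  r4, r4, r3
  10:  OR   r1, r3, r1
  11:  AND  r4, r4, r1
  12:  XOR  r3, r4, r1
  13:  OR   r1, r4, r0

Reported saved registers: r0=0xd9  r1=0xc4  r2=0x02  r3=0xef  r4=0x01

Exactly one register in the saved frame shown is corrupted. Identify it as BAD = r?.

after  0: r0=0x8c r1=0xe8 r2=0x3a r3=0x67 r4=0x01  N=0 Z=0
after  1: r0=0x8c r1=0xae r2=0x3a r3=0x67 r4=0x01  N=1 Z=0
after  2: r0=0x8c r1=0xae r2=0x3a r3=0xef r4=0x01  N=1 Z=0
after  3: r0=0x8c r1=0xc6 r2=0x3a r3=0xef r4=0x01  N=1 Z=0
after  4: r0=0x8c r1=0xc6 r2=0x3a r3=0xef r4=0x01  N=1 Z=0
after  5: r0=0x8c r1=0xc6 r2=0x02 r3=0xef r4=0x01  N=0 Z=0
after  6: r0=0x03 r1=0xc6 r2=0x02 r3=0xef r4=0x01  N=0 Z=0
after  7: r0=0xc8 r1=0xc6 r2=0x02 r3=0xef r4=0x01  N=1 Z=0
after  8: r0=0xd9 r1=0xc6 r2=0x02 r3=0xef r4=0x01  N=1 Z=0
-- IRQ taken; context saved, return-PC = 9 --
mismatch: r1: reported 0xc4 vs actual 0xc6

BAD = r1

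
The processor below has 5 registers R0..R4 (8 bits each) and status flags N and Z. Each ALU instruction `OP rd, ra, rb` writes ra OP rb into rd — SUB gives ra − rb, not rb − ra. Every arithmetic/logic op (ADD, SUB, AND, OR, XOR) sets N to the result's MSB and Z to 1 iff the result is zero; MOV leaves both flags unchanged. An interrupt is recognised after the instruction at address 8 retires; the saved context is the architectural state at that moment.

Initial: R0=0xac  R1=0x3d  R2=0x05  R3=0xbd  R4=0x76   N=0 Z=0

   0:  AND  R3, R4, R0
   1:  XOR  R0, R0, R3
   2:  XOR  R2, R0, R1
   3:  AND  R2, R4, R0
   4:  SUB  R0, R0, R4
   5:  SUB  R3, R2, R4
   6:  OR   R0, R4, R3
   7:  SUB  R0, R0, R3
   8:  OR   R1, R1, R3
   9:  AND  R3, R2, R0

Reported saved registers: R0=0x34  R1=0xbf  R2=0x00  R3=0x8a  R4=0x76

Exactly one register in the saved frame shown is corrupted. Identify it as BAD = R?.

after  0: R0=0xac R1=0x3d R2=0x05 R3=0x24 R4=0x76  N=0 Z=0
after  1: R0=0x88 R1=0x3d R2=0x05 R3=0x24 R4=0x76  N=1 Z=0
after  2: R0=0x88 R1=0x3d R2=0xb5 R3=0x24 R4=0x76  N=1 Z=0
after  3: R0=0x88 R1=0x3d R2=0x00 R3=0x24 R4=0x76  N=0 Z=1
after  4: R0=0x12 R1=0x3d R2=0x00 R3=0x24 R4=0x76  N=0 Z=0
after  5: R0=0x12 R1=0x3d R2=0x00 R3=0x8a R4=0x76  N=1 Z=0
after  6: R0=0xfe R1=0x3d R2=0x00 R3=0x8a R4=0x76  N=1 Z=0
after  7: R0=0x74 R1=0x3d R2=0x00 R3=0x8a R4=0x76  N=0 Z=0
after  8: R0=0x74 R1=0xbf R2=0x00 R3=0x8a R4=0x76  N=1 Z=0
-- IRQ taken; context saved, return-PC = 9 --
mismatch: R0: reported 0x34 vs actual 0x74

BAD = R0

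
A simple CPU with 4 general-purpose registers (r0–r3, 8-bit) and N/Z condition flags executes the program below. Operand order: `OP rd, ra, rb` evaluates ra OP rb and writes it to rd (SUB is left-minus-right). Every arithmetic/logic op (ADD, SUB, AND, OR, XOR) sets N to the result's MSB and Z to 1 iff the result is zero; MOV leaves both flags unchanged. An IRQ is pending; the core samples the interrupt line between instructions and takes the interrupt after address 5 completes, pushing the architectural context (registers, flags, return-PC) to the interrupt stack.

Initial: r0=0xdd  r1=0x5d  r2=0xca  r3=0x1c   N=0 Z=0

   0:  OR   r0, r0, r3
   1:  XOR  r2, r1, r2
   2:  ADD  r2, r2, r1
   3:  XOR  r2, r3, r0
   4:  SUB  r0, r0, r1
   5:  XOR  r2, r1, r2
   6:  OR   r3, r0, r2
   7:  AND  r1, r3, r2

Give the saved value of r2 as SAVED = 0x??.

SAVED = 0x9c

after  0: r0=0xdd r1=0x5d r2=0xca r3=0x1c  N=1 Z=0
after  1: r0=0xdd r1=0x5d r2=0x97 r3=0x1c  N=1 Z=0
after  2: r0=0xdd r1=0x5d r2=0xf4 r3=0x1c  N=1 Z=0
after  3: r0=0xdd r1=0x5d r2=0xc1 r3=0x1c  N=1 Z=0
after  4: r0=0x80 r1=0x5d r2=0xc1 r3=0x1c  N=1 Z=0
after  5: r0=0x80 r1=0x5d r2=0x9c r3=0x1c  N=1 Z=0
-- IRQ taken; context saved, return-PC = 6 --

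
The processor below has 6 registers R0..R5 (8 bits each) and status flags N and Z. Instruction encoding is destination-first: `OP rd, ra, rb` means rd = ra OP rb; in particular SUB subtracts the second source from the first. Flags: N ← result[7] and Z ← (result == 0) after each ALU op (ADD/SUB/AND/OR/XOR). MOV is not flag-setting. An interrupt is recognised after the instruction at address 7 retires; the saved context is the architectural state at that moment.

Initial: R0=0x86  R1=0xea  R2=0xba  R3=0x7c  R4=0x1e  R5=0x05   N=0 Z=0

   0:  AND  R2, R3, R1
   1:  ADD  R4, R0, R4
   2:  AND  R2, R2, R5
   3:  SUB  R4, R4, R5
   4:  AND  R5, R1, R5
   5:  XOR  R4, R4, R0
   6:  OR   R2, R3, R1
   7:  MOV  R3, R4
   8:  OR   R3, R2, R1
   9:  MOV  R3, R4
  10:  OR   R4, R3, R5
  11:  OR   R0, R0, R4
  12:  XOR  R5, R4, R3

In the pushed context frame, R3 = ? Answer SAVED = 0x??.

after  0: R0=0x86 R1=0xea R2=0x68 R3=0x7c R4=0x1e R5=0x05  N=0 Z=0
after  1: R0=0x86 R1=0xea R2=0x68 R3=0x7c R4=0xa4 R5=0x05  N=1 Z=0
after  2: R0=0x86 R1=0xea R2=0x00 R3=0x7c R4=0xa4 R5=0x05  N=0 Z=1
after  3: R0=0x86 R1=0xea R2=0x00 R3=0x7c R4=0x9f R5=0x05  N=1 Z=0
after  4: R0=0x86 R1=0xea R2=0x00 R3=0x7c R4=0x9f R5=0x00  N=0 Z=1
after  5: R0=0x86 R1=0xea R2=0x00 R3=0x7c R4=0x19 R5=0x00  N=0 Z=0
after  6: R0=0x86 R1=0xea R2=0xfe R3=0x7c R4=0x19 R5=0x00  N=1 Z=0
after  7: R0=0x86 R1=0xea R2=0xfe R3=0x19 R4=0x19 R5=0x00  N=1 Z=0
-- IRQ taken; context saved, return-PC = 8 --

SAVED = 0x19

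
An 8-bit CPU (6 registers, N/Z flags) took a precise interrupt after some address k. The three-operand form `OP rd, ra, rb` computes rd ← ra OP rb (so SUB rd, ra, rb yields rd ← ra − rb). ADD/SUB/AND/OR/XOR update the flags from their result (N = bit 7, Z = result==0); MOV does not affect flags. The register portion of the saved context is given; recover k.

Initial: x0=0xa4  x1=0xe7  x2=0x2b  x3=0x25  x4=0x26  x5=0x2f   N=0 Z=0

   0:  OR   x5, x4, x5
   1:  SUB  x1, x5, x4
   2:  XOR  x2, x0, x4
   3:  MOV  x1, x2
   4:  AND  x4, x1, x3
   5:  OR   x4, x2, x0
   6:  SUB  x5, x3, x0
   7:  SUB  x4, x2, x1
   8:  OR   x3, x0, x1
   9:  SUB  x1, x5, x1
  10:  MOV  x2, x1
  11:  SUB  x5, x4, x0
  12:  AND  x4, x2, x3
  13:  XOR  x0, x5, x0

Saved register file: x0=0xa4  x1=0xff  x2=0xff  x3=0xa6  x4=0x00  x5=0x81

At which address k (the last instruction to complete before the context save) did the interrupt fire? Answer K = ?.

after  0: x0=0xa4 x1=0xe7 x2=0x2b x3=0x25 x4=0x26 x5=0x2f  N=0 Z=0
after  1: x0=0xa4 x1=0x09 x2=0x2b x3=0x25 x4=0x26 x5=0x2f  N=0 Z=0
after  2: x0=0xa4 x1=0x09 x2=0x82 x3=0x25 x4=0x26 x5=0x2f  N=1 Z=0
after  3: x0=0xa4 x1=0x82 x2=0x82 x3=0x25 x4=0x26 x5=0x2f  N=1 Z=0
after  4: x0=0xa4 x1=0x82 x2=0x82 x3=0x25 x4=0x00 x5=0x2f  N=0 Z=1
after  5: x0=0xa4 x1=0x82 x2=0x82 x3=0x25 x4=0xa6 x5=0x2f  N=1 Z=0
after  6: x0=0xa4 x1=0x82 x2=0x82 x3=0x25 x4=0xa6 x5=0x81  N=1 Z=0
after  7: x0=0xa4 x1=0x82 x2=0x82 x3=0x25 x4=0x00 x5=0x81  N=0 Z=1
after  8: x0=0xa4 x1=0x82 x2=0x82 x3=0xa6 x4=0x00 x5=0x81  N=1 Z=0
after  9: x0=0xa4 x1=0xff x2=0x82 x3=0xa6 x4=0x00 x5=0x81  N=1 Z=0
after 10: x0=0xa4 x1=0xff x2=0xff x3=0xa6 x4=0x00 x5=0x81  N=1 Z=0
-- IRQ taken; context saved, return-PC = 11 --

K = 10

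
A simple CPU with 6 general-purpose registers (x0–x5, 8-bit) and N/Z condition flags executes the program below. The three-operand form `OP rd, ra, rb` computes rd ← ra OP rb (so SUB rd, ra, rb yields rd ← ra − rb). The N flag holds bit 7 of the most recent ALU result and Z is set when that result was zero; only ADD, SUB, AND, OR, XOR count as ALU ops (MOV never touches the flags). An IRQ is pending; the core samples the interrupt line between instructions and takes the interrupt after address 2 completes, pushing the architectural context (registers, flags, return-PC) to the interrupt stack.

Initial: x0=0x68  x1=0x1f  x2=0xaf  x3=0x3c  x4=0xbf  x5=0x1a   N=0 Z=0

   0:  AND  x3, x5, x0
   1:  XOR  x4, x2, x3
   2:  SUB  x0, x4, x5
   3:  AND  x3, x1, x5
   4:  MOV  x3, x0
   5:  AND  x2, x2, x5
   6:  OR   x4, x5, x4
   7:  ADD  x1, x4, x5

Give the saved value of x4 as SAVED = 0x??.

SAVED = 0xa7

after  0: x0=0x68 x1=0x1f x2=0xaf x3=0x08 x4=0xbf x5=0x1a  N=0 Z=0
after  1: x0=0x68 x1=0x1f x2=0xaf x3=0x08 x4=0xa7 x5=0x1a  N=1 Z=0
after  2: x0=0x8d x1=0x1f x2=0xaf x3=0x08 x4=0xa7 x5=0x1a  N=1 Z=0
-- IRQ taken; context saved, return-PC = 3 --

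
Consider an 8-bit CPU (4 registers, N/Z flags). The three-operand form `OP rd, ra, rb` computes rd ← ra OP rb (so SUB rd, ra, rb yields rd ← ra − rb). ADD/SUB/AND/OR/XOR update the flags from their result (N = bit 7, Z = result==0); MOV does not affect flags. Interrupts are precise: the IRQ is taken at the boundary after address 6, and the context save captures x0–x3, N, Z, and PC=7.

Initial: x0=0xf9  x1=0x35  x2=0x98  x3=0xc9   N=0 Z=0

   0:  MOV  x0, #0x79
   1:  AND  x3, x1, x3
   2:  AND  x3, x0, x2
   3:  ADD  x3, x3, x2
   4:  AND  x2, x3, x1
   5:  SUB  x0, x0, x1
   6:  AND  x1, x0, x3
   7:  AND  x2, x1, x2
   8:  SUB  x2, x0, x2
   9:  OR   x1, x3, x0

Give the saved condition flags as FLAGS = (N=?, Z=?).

FLAGS = (N=0, Z=1)

after  0: x0=0x79 x1=0x35 x2=0x98 x3=0xc9  N=0 Z=0
after  1: x0=0x79 x1=0x35 x2=0x98 x3=0x01  N=0 Z=0
after  2: x0=0x79 x1=0x35 x2=0x98 x3=0x18  N=0 Z=0
after  3: x0=0x79 x1=0x35 x2=0x98 x3=0xb0  N=1 Z=0
after  4: x0=0x79 x1=0x35 x2=0x30 x3=0xb0  N=0 Z=0
after  5: x0=0x44 x1=0x35 x2=0x30 x3=0xb0  N=0 Z=0
after  6: x0=0x44 x1=0x00 x2=0x30 x3=0xb0  N=0 Z=1
-- IRQ taken; context saved, return-PC = 7 --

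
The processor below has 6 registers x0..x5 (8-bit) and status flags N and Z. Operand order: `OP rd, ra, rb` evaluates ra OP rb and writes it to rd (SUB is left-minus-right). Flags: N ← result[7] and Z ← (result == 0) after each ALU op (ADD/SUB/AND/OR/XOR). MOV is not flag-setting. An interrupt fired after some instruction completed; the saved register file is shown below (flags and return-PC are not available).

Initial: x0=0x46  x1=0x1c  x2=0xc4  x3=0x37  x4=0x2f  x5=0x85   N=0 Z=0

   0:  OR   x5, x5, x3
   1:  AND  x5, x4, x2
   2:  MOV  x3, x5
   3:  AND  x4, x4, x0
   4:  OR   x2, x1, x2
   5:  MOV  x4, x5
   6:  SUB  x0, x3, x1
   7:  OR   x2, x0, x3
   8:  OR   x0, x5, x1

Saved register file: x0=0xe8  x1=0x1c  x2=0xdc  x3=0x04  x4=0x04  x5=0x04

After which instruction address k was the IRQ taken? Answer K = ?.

K = 6

after  0: x0=0x46 x1=0x1c x2=0xc4 x3=0x37 x4=0x2f x5=0xb7  N=1 Z=0
after  1: x0=0x46 x1=0x1c x2=0xc4 x3=0x37 x4=0x2f x5=0x04  N=0 Z=0
after  2: x0=0x46 x1=0x1c x2=0xc4 x3=0x04 x4=0x2f x5=0x04  N=0 Z=0
after  3: x0=0x46 x1=0x1c x2=0xc4 x3=0x04 x4=0x06 x5=0x04  N=0 Z=0
after  4: x0=0x46 x1=0x1c x2=0xdc x3=0x04 x4=0x06 x5=0x04  N=1 Z=0
after  5: x0=0x46 x1=0x1c x2=0xdc x3=0x04 x4=0x04 x5=0x04  N=1 Z=0
after  6: x0=0xe8 x1=0x1c x2=0xdc x3=0x04 x4=0x04 x5=0x04  N=1 Z=0
-- IRQ taken; context saved, return-PC = 7 --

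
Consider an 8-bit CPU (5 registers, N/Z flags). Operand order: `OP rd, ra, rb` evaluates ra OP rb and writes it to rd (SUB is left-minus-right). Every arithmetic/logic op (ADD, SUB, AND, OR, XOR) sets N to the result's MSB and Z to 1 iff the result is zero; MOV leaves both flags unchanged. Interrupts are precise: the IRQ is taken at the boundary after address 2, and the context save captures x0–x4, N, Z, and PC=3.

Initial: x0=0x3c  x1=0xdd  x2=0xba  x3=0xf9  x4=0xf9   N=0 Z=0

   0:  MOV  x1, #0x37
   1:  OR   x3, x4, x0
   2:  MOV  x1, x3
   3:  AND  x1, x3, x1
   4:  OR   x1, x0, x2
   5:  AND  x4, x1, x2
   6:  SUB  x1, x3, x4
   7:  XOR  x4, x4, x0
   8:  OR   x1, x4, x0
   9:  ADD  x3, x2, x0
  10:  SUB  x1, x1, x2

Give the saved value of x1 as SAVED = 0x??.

SAVED = 0xfd

after  0: x0=0x3c x1=0x37 x2=0xba x3=0xf9 x4=0xf9  N=0 Z=0
after  1: x0=0x3c x1=0x37 x2=0xba x3=0xfd x4=0xf9  N=1 Z=0
after  2: x0=0x3c x1=0xfd x2=0xba x3=0xfd x4=0xf9  N=1 Z=0
-- IRQ taken; context saved, return-PC = 3 --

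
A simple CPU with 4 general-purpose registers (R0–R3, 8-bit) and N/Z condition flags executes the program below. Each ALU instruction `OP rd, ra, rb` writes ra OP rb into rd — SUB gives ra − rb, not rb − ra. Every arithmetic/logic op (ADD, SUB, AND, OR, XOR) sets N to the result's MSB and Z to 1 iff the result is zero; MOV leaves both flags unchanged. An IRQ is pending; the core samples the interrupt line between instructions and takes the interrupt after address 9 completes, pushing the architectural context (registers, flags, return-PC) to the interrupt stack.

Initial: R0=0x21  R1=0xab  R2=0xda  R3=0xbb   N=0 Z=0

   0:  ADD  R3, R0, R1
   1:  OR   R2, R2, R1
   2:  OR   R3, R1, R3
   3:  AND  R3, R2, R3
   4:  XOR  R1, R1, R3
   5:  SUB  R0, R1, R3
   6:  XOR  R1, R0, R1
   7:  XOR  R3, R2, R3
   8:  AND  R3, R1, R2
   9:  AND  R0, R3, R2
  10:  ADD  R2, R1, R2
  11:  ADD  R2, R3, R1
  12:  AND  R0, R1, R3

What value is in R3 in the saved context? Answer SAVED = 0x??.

after  0: R0=0x21 R1=0xab R2=0xda R3=0xcc  N=1 Z=0
after  1: R0=0x21 R1=0xab R2=0xfb R3=0xcc  N=1 Z=0
after  2: R0=0x21 R1=0xab R2=0xfb R3=0xef  N=1 Z=0
after  3: R0=0x21 R1=0xab R2=0xfb R3=0xeb  N=1 Z=0
after  4: R0=0x21 R1=0x40 R2=0xfb R3=0xeb  N=0 Z=0
after  5: R0=0x55 R1=0x40 R2=0xfb R3=0xeb  N=0 Z=0
after  6: R0=0x55 R1=0x15 R2=0xfb R3=0xeb  N=0 Z=0
after  7: R0=0x55 R1=0x15 R2=0xfb R3=0x10  N=0 Z=0
after  8: R0=0x55 R1=0x15 R2=0xfb R3=0x11  N=0 Z=0
after  9: R0=0x11 R1=0x15 R2=0xfb R3=0x11  N=0 Z=0
-- IRQ taken; context saved, return-PC = 10 --

SAVED = 0x11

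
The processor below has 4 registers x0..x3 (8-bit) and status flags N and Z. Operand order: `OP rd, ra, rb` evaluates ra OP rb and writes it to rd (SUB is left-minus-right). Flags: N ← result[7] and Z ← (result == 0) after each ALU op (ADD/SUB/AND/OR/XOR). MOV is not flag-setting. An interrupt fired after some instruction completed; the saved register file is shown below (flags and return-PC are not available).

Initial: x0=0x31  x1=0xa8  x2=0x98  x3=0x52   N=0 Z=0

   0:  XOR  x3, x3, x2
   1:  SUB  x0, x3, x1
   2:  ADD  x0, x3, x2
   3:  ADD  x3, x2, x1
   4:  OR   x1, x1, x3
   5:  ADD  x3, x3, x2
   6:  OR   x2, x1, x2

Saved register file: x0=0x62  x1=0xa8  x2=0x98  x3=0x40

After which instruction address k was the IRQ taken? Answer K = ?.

after  0: x0=0x31 x1=0xa8 x2=0x98 x3=0xca  N=1 Z=0
after  1: x0=0x22 x1=0xa8 x2=0x98 x3=0xca  N=0 Z=0
after  2: x0=0x62 x1=0xa8 x2=0x98 x3=0xca  N=0 Z=0
after  3: x0=0x62 x1=0xa8 x2=0x98 x3=0x40  N=0 Z=0
-- IRQ taken; context saved, return-PC = 4 --

K = 3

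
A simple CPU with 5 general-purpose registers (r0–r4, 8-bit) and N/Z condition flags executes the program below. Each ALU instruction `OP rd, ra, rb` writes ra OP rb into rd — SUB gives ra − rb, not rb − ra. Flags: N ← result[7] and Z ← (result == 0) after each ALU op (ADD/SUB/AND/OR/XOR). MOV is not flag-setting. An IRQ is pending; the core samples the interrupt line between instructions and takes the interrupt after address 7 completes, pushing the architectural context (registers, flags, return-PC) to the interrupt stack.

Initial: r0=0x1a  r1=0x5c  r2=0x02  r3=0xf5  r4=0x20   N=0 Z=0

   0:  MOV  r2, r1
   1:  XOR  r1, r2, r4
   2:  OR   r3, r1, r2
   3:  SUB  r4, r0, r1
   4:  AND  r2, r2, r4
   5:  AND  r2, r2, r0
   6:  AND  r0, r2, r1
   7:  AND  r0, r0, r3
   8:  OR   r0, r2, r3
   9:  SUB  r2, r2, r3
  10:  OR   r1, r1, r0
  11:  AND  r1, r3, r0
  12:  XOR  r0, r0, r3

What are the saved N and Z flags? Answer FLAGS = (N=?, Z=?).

after  0: r0=0x1a r1=0x5c r2=0x5c r3=0xf5 r4=0x20  N=0 Z=0
after  1: r0=0x1a r1=0x7c r2=0x5c r3=0xf5 r4=0x20  N=0 Z=0
after  2: r0=0x1a r1=0x7c r2=0x5c r3=0x7c r4=0x20  N=0 Z=0
after  3: r0=0x1a r1=0x7c r2=0x5c r3=0x7c r4=0x9e  N=1 Z=0
after  4: r0=0x1a r1=0x7c r2=0x1c r3=0x7c r4=0x9e  N=0 Z=0
after  5: r0=0x1a r1=0x7c r2=0x18 r3=0x7c r4=0x9e  N=0 Z=0
after  6: r0=0x18 r1=0x7c r2=0x18 r3=0x7c r4=0x9e  N=0 Z=0
after  7: r0=0x18 r1=0x7c r2=0x18 r3=0x7c r4=0x9e  N=0 Z=0
-- IRQ taken; context saved, return-PC = 8 --

FLAGS = (N=0, Z=0)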